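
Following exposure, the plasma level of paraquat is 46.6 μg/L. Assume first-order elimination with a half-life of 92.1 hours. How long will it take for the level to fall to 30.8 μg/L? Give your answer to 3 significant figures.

55.0 hours

Fraction remaining = 30.8/46.6 ≈ 0.66094.
n = log₂(46.6/30.8) = ln(1.513)/ln 2 ≈ 0.5974 half-lives.
t = n × t½ = 0.5974 × 92.1 ≈ 55.021 hours.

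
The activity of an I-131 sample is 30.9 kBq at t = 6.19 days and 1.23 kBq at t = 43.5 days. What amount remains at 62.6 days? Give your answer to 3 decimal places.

0.236 kBq

Over Δt = 43.5 − 6.19 = 37.31 days, the level fell by a factor of 30.9/1.23 ≈ 25.122.
n = log₂(25.122) ≈ 4.6509 half-lives, so t½ = 37.31/4.6509 ≈ 8.0221 days.
From t = 43.5 to t = 62.6: 1.23 × (1/2)^((62.6−43.5)/8.0221) ≈ 0.23615 kBq.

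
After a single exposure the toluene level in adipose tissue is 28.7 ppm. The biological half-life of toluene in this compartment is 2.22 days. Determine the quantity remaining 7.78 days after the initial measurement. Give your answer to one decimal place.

Number of half-lives: n = 7.78/2.22 ≈ 3.5045.
Remaining = 28.7 × (1/2)^3.5045 = 28.7 × 0.088113 ≈ 2.5288 ppm.

2.5 ppm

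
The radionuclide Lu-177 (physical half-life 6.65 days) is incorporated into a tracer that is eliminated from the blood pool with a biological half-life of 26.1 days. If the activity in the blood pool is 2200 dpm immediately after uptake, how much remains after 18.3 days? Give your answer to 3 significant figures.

201 dpm

1/t_eff = 1/t_phys + 1/t_biol = 1/6.65 + 1/26.1 = 0.18869 per day.
t_eff = 6.65 × 26.1 / (6.65 + 26.1) ≈ 5.2997 days.
Remaining = 2200 × (1/2)^(18.3/5.2997) = 2200 × (1/2)^3.453 ≈ 200.89 dpm.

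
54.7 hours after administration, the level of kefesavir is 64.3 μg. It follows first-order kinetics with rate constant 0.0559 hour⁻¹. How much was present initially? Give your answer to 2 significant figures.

1400 μg

t½ = ln 2 / λ = 0.69315 / 0.0559 ≈ 12.4 hours.
Number of half-lives elapsed: n = 54.7/12.4 ≈ 4.4114.
A₀ = A × 2^n = 64.3 × 2^4.4114 = 64.3 × 21.279 ≈ 1368.3 μg.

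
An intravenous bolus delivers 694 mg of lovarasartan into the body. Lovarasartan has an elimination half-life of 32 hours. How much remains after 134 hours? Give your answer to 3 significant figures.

38.1 mg

Number of half-lives: n = 134/32 ≈ 4.1875.
Remaining = 694 × (1/2)^4.1875 = 694 × 0.054883 ≈ 38.089 mg.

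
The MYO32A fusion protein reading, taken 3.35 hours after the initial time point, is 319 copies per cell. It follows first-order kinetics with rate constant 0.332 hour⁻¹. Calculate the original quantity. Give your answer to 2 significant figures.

t½ = ln 2 / k = 0.69315 / 0.332 ≈ 2.0878 hours.
Number of half-lives elapsed: n = 3.35/2.0878 ≈ 1.6046.
A₀ = A × 2^n = 319 × 2^1.6046 = 319 × 3.041 ≈ 970.09 copies per cell.

970 copies per cell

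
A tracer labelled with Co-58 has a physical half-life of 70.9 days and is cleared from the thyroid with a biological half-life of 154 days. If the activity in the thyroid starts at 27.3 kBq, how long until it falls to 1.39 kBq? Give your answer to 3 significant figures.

1/t_eff = 1/t_phys + 1/t_biol = 1/70.9 + 1/154 = 0.020598 per day.
t_eff = 70.9 × 154 / (70.9 + 154) ≈ 48.549 days.
n = log₂(27.3/1.39) ≈ 4.2957; t = 4.2957 × 48.549 ≈ 208.55 days.

209 days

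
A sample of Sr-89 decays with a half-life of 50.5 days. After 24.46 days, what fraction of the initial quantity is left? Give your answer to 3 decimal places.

0.715

n = 24.46/50.5 ≈ 0.48436 half-lives.
Fraction remaining = (1/2)^0.48436 ≈ 0.71482.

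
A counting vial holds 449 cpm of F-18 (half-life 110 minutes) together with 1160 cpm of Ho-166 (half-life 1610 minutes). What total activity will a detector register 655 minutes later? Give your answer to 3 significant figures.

F-18: 449 × (1/2)^(655/110) = 449 × (1/2)^5.9545 ≈ 7.2402 cpm.
Ho-166: 1160 × (1/2)^(655/1610) = 1160 × (1/2)^0.40683 ≈ 874.96 cpm.
Total = 7.2402 + 874.96 ≈ 882.2 cpm.

882 cpm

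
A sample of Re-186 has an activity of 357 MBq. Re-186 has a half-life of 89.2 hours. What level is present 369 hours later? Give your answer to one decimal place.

20.3 MBq

Number of half-lives: n = 369/89.2 ≈ 4.1368.
Remaining = 357 × (1/2)^4.1368 = 357 × 0.056847 ≈ 20.294 MBq.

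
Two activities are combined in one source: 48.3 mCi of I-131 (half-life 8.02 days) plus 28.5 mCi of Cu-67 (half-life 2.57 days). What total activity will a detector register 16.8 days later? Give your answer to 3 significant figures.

I-131: 48.3 × (1/2)^(16.8/8.02) = 48.3 × (1/2)^2.0948 ≈ 11.307 mCi.
Cu-67: 28.5 × (1/2)^(16.8/2.57) = 28.5 × (1/2)^6.537 ≈ 0.30692 mCi.
Total = 11.307 + 0.30692 ≈ 11.614 mCi.

11.6 mCi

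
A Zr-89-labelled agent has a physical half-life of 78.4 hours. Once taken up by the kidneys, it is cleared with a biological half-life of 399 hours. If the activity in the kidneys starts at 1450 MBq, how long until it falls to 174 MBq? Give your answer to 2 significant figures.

200 hours

1/t_eff = 1/t_phys + 1/t_biol = 1/78.4 + 1/399 = 0.015261 per hour.
t_eff = 78.4 × 399 / (78.4 + 399) ≈ 65.525 hours.
n = log₂(1450/174) ≈ 3.0589; t = 3.0589 × 65.525 ≈ 200.43 hours.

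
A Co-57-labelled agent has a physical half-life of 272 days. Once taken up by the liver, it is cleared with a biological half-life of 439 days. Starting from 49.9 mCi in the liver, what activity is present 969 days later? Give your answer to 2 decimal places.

0.91 mCi

1/t_eff = 1/t_phys + 1/t_biol = 1/272 + 1/439 = 0.0059544 per day.
t_eff = 272 × 439 / (272 + 439) ≈ 167.94 days.
Remaining = 49.9 × (1/2)^(969/167.94) = 49.9 × (1/2)^5.7698 ≈ 0.91458 mCi.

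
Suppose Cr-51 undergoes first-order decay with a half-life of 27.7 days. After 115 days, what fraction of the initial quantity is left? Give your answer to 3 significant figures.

n = 115/27.7 ≈ 4.1516 half-lives.
Fraction remaining = (1/2)^4.1516 ≈ 0.056265.

0.0563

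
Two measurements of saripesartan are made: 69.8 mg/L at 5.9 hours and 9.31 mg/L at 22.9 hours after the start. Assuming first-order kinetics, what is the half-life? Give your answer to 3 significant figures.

Over Δt = 22.9 − 5.9 = 17 hours, the level fell by a factor of 69.8/9.31 ≈ 7.4973.
n = log₂(7.4973) ≈ 2.9064 half-lives, so t½ = 17/2.9064 ≈ 5.8492 hours.

5.85 hours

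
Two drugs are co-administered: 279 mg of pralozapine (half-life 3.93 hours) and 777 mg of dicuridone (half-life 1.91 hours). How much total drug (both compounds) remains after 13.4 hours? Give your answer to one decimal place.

pralozapine: 279 × (1/2)^(13.4/3.93) = 279 × (1/2)^3.4097 ≈ 26.254 mg.
dicuridone: 777 × (1/2)^(13.4/1.91) = 777 × (1/2)^7.0157 ≈ 6.0046 mg.
Total = 26.254 + 6.0046 ≈ 32.258 mg.

32.3 mg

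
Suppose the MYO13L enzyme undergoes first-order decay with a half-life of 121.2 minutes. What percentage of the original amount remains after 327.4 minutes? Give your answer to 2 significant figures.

15%

n = 327.4/121.2 ≈ 2.7013 half-lives.
Fraction remaining = (1/2)^2.7013 ≈ 0.15375, i.e. 15.375%.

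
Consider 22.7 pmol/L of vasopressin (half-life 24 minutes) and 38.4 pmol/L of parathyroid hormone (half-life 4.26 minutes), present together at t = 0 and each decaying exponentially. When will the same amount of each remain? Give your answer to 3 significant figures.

Set 22.7·(1/2)^(t/24) = 38.4·(1/2)^(t/4.26).
Taking log₂: log₂(22.7/38.4) = t·(1/24 − 1/4.26).
log₂(0.59115) = -0.75841; 1/24 − 1/4.26 = -0.19308.
t = -0.75841 / -0.19308 ≈ 3.9281 minutes.

3.93 minutes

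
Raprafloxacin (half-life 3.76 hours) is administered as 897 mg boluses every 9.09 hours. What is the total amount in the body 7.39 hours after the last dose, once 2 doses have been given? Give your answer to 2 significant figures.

270 mg

The 2 doses were given 16.48, 7.39 hours ago.
Total = 897·(1/2)^(16.48/3.76) + 897·(1/2)^(7.39/3.76)
      = 42.992 + 229.69 ≈ 272.68 mg.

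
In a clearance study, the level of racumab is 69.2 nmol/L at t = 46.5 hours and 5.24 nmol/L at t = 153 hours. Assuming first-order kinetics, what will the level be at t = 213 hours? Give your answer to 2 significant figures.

1.2 nmol/L

Over Δt = 153 − 46.5 = 106.5 hours, the level fell by a factor of 69.2/5.24 ≈ 13.206.
n = log₂(13.206) ≈ 3.7231 half-lives, so t½ = 106.5/3.7231 ≈ 28.605 hours.
From t = 153 to t = 213: 5.24 × (1/2)^((213−153)/28.605) ≈ 1.2244 nmol/L.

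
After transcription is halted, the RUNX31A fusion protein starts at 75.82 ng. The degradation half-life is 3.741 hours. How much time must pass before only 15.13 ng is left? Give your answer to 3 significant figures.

Fraction remaining = 15.13/75.82 ≈ 0.19955.
n = log₂(75.82/15.13) = ln(5.0112)/ln 2 ≈ 2.3252 half-lives.
t = n × t½ = 2.3252 × 3.741 ≈ 8.6984 hours.

8.70 hours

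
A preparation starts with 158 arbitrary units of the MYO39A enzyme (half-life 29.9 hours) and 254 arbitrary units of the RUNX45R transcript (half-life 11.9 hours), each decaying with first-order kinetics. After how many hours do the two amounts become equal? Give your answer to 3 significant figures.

13.5 hours

Set 158·(1/2)^(t/29.9) = 254·(1/2)^(t/11.9).
Taking log₂: log₂(158/254) = t·(1/29.9 − 1/11.9).
log₂(0.62205) = -0.6849; 1/29.9 − 1/11.9 = -0.050589.
t = -0.6849 / -0.050589 ≈ 13.539 hours.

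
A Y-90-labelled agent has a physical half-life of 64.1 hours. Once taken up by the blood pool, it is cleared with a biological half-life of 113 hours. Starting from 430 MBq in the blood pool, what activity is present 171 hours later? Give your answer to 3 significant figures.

1/t_eff = 1/t_phys + 1/t_biol = 1/64.1 + 1/113 = 0.02445 per hour.
t_eff = 64.1 × 113 / (64.1 + 113) ≈ 40.899 hours.
Remaining = 430 × (1/2)^(171/40.899) = 430 × (1/2)^4.181 ≈ 23.707 MBq.

23.7 MBq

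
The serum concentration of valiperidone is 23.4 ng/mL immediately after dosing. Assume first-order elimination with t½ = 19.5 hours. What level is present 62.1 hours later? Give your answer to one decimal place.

2.6 ng/mL

Number of half-lives: n = 62.1/19.5 ≈ 3.1846.
Remaining = 23.4 × (1/2)^3.1846 = 23.4 × 0.10999 ≈ 2.5737 ng/mL.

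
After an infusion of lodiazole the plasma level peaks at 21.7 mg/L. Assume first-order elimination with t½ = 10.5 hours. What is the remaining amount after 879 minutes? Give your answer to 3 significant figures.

Convert the elapsed time: 879 minutes = 14.65 hours.
Number of half-lives: n = 14.65/10.5 ≈ 1.3952.
Remaining = 21.7 × (1/2)^1.3952 = 21.7 × 0.38018 ≈ 8.2499 mg/L.

8.25 mg/L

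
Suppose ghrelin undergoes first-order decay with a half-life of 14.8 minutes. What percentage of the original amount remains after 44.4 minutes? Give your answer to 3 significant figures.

12.5%

n = 44.4/14.8 ≈ 3 half-lives.
Fraction remaining = (1/2)^3 ≈ 0.125, i.e. 12.5%.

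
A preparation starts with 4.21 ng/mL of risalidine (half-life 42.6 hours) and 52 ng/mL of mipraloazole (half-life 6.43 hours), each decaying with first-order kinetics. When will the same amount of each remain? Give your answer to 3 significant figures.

27.5 hours

Set 4.21·(1/2)^(t/42.6) = 52·(1/2)^(t/6.43).
Taking log₂: log₂(4.21/52) = t·(1/42.6 − 1/6.43).
log₂(0.080962) = -3.6266; 1/42.6 − 1/6.43 = -0.13205.
t = -3.6266 / -0.13205 ≈ 27.465 hours.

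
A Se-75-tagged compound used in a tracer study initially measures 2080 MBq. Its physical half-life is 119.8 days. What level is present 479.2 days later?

130 MBq

Elapsed time is 4 half-lives (479.2/119.8).
Each half-life halves the amount: 2080 × (1/2)^4 = 2080/16 = 130 MBq.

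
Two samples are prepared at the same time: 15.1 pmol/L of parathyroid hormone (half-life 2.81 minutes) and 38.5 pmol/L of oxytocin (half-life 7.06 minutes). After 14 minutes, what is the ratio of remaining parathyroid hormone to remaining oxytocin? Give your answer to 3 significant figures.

0.0491

parathyroid hormone: 15.1 × (1/2)^(14/2.81) = 15.1 × (1/2)^4.9822 ≈ 0.47773 pmol/L.
oxytocin: 38.5 × (1/2)^(14/7.06) = 38.5 × (1/2)^1.983 ≈ 9.7391 pmol/L.
Ratio ≈ 0.47773 / 9.7391 ≈ 0.049053.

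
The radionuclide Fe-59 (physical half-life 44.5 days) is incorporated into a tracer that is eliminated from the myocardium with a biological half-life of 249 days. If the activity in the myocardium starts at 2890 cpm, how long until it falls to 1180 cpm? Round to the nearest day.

1/t_eff = 1/t_phys + 1/t_biol = 1/44.5 + 1/249 = 0.026488 per day.
t_eff = 44.5 × 249 / (44.5 + 249) ≈ 37.753 days.
n = log₂(2890/1180) ≈ 1.2923; t = 1.2923 × 37.753 ≈ 48.788 days.

49 days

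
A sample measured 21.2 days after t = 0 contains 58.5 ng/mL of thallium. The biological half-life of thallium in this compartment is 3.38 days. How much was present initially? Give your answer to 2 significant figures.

4500 ng/mL

Number of half-lives elapsed: n = 21.2/3.38 ≈ 6.2722.
A₀ = A × 2^n = 58.5 × 2^6.2722 = 58.5 × 77.289 ≈ 4521.4 ng/mL.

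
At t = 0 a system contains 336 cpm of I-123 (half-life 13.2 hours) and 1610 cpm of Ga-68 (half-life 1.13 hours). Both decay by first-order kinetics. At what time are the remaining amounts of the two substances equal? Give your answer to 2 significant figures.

2.8 hours

Set 336·(1/2)^(t/13.2) = 1610·(1/2)^(t/1.13).
Taking log₂: log₂(336/1610) = t·(1/13.2 − 1/1.13).
log₂(0.2087) = -2.2605; 1/13.2 − 1/1.13 = -0.8092.
t = -2.2605 / -0.8092 ≈ 2.7935 hours.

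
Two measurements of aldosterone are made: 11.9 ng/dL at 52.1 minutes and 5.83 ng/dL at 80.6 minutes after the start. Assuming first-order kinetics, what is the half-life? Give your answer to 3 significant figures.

Over Δt = 80.6 − 52.1 = 28.5 minutes, the level fell by a factor of 11.9/5.83 ≈ 2.0412.
n = log₂(2.0412) ≈ 1.0294 half-lives, so t½ = 28.5/1.0294 ≈ 27.686 minutes.

27.7 minutes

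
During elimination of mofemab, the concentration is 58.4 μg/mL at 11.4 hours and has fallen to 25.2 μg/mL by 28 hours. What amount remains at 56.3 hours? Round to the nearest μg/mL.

6 μg/mL

Over Δt = 28 − 11.4 = 16.6 hours, the level fell by a factor of 58.4/25.2 ≈ 2.3175.
n = log₂(2.3175) ≈ 1.2125 half-lives, so t½ = 16.6/1.2125 ≈ 13.69 hours.
From t = 28 to t = 56.3: 25.2 × (1/2)^((56.3−28)/13.69) ≈ 6.0134 μg/mL.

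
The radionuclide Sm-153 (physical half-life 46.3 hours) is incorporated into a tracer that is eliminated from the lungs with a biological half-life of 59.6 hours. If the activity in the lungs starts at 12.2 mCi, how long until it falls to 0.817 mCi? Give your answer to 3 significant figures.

102 hours

1/t_eff = 1/t_phys + 1/t_biol = 1/46.3 + 1/59.6 = 0.038377 per hour.
t_eff = 46.3 × 59.6 / (46.3 + 59.6) ≈ 26.057 hours.
n = log₂(12.2/0.817) ≈ 3.9004; t = 3.9004 × 26.057 ≈ 101.63 hours.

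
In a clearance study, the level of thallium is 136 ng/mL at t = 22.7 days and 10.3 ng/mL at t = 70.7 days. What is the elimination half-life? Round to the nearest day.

Over Δt = 70.7 − 22.7 = 48 days, the level fell by a factor of 136/10.3 ≈ 13.204.
n = log₂(13.204) ≈ 3.7229 half-lives, so t½ = 48/3.7229 ≈ 12.893 days.

13 days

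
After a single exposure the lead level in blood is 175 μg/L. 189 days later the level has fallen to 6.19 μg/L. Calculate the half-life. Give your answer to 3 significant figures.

A/A₀ = 6.19/175 ≈ 0.035371.
n = log₂(28.271) ≈ 4.8213 half-lives elapsed in 189 days.
t½ = 189/4.8213 ≈ 39.201 days.

39.2 days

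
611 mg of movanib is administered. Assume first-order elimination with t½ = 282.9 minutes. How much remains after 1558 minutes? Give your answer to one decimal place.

Number of half-lives: n = 1558/282.9 ≈ 5.5072.
Remaining = 611 × (1/2)^5.5072 = 611 × 0.021986 ≈ 13.434 mg.

13.4 mg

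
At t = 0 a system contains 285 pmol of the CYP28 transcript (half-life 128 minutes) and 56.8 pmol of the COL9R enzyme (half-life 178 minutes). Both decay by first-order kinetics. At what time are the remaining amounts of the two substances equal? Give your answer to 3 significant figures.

Set 285·(1/2)^(t/128) = 56.8·(1/2)^(t/178).
Taking log₂: log₂(285/56.8) = t·(1/128 − 1/178).
log₂(5.0176) = 2.327; 1/128 − 1/178 = 0.0021945.
t = 2.327 / 0.0021945 ≈ 1060.4 minutes.

1060 minutes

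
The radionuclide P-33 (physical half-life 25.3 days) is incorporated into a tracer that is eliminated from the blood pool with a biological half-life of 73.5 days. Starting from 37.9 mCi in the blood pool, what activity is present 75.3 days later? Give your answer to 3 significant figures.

1/t_eff = 1/t_phys + 1/t_biol = 1/25.3 + 1/73.5 = 0.053131 per day.
t_eff = 25.3 × 73.5 / (25.3 + 73.5) ≈ 18.821 days.
Remaining = 37.9 × (1/2)^(75.3/18.821) = 37.9 × (1/2)^4.0008 ≈ 2.3675 mCi.

2.37 mCi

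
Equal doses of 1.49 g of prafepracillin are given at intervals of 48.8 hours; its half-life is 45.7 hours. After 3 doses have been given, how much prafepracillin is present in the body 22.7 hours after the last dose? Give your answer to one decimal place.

The 3 doses were given 120.3, 71.5, 22.7 hours ago.
Total = 1.49·(1/2)^(120.3/45.7) + 1.49·(1/2)^(71.5/45.7) + 1.49·(1/2)^(22.7/45.7)
      = 0.2403 + 0.50374 + 1.056 ≈ 1.8 g.

1.8 g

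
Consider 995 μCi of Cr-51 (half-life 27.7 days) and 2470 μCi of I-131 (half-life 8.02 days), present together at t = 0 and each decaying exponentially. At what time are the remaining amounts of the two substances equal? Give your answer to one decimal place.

14.8 days

Set 995·(1/2)^(t/27.7) = 2470·(1/2)^(t/8.02).
Taking log₂: log₂(995/2470) = t·(1/27.7 − 1/8.02).
log₂(0.40283) = -1.3117; 1/27.7 − 1/8.02 = -0.088587.
t = -1.3117 / -0.088587 ≈ 14.807 days.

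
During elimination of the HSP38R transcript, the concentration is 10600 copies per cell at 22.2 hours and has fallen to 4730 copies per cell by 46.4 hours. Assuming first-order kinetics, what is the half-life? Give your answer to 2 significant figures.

Over Δt = 46.4 − 22.2 = 24.2 hours, the level fell by a factor of 10600/4730 ≈ 2.241.
n = log₂(2.241) ≈ 1.1642 half-lives, so t½ = 24.2/1.1642 ≈ 20.788 hours.

21 hours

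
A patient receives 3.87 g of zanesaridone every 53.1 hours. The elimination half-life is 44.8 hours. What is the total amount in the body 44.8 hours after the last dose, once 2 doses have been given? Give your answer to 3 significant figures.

The 2 doses were given 97.9, 44.8 hours ago.
Total = 3.87·(1/2)^(97.9/44.8) + 3.87·(1/2)^(44.8/44.8)
      = 0.8509 + 1.935 ≈ 2.7859 g.

2.79 g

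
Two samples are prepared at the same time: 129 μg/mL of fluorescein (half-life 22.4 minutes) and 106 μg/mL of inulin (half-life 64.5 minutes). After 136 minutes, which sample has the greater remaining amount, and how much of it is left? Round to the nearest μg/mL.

fluorescein: 129 × (1/2)^6.0714 ≈ 1.9183 μg/mL.
inulin: 106 × (1/2)^2.1085 ≈ 24.58 μg/mL.
Inulin has more remaining, at ≈ 24.58 μg/mL.

inulin, 25 μg/mL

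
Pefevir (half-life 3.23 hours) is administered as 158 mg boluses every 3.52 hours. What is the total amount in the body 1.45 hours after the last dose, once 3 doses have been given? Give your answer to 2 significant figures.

200 mg

The 3 doses were given 8.49, 4.97, 1.45 hours ago.
Total = 158·(1/2)^(8.49/3.23) + 158·(1/2)^(4.97/3.23) + 158·(1/2)^(1.45/3.23)
      = 25.551 + 54.383 + 115.75 ≈ 195.68 mg.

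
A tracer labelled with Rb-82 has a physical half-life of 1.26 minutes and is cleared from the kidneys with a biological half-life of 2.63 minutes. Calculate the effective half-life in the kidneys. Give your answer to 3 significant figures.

0.852 minutes

1/t_eff = 1/t_phys + 1/t_biol = 1/1.26 + 1/2.63 = 1.1739 per minute.
t_eff = 1.26 × 2.63 / (1.26 + 2.63) ≈ 0.85188 minutes.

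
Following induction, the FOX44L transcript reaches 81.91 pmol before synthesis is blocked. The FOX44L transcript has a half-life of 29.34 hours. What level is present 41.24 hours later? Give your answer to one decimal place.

Number of half-lives: n = 41.24/29.34 ≈ 1.4056.
Remaining = 81.91 × (1/2)^1.4056 = 81.91 × 0.37746 ≈ 30.918 pmol.

30.9 pmol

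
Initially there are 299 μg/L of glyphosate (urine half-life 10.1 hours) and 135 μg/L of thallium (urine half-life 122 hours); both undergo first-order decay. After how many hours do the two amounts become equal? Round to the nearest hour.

Set 299·(1/2)^(t/10.1) = 135·(1/2)^(t/122).
Taking log₂: log₂(299/135) = t·(1/10.1 − 1/122).
log₂(2.2148) = 1.1472; 1/10.1 − 1/122 = 0.090813.
t = 1.1472 / 0.090813 ≈ 12.632 hours.

13 hours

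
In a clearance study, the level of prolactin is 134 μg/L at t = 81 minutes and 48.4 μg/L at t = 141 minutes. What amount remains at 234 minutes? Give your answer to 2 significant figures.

Over Δt = 141 − 81 = 60 minutes, the level fell by a factor of 134/48.4 ≈ 2.7686.
n = log₂(2.7686) ≈ 1.4692 half-lives, so t½ = 60/1.4692 ≈ 40.84 minutes.
From t = 141 to t = 234: 48.4 × (1/2)^((234−141)/40.84) ≈ 9.9849 μg/L.

10 μg/L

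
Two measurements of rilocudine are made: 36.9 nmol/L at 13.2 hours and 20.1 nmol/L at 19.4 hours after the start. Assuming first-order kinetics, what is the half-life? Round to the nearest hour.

Over Δt = 19.4 − 13.2 = 6.2 hours, the level fell by a factor of 36.9/20.1 ≈ 1.8358.
n = log₂(1.8358) ≈ 0.87643 half-lives, so t½ = 6.2/0.87643 ≈ 7.0742 hours.

7 hours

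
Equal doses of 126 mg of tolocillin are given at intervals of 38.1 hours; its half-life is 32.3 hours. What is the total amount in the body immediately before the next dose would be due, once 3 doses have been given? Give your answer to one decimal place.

The 3 doses were given 114.3, 76.2, 38.1 hours ago.
Total = 126·(1/2)^(114.3/32.3) + 126·(1/2)^(76.2/32.3) + 126·(1/2)^(38.1/32.3)
      = 10.842 + 24.558 + 55.627 ≈ 91.028 mg.

91.0 mg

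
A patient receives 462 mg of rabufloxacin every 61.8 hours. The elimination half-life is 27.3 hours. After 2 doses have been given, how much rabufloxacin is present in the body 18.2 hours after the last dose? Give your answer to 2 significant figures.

350 mg

The 2 doses were given 80, 18.2 hours ago.
Total = 462·(1/2)^(80/27.3) + 462·(1/2)^(18.2/27.3)
      = 60.604 + 291.04 ≈ 351.65 mg.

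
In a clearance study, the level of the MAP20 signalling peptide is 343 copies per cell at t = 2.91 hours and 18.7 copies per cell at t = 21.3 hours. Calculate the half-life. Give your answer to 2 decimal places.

Over Δt = 21.3 − 2.91 = 18.39 hours, the level fell by a factor of 343/18.7 ≈ 18.342.
n = log₂(18.342) ≈ 4.1971 half-lives, so t½ = 18.39/4.1971 ≈ 4.3816 hours.

4.38 hours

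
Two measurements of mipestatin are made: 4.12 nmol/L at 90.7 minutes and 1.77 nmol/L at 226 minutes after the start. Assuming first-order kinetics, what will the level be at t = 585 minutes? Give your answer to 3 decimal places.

0.188 nmol/L

Over Δt = 226 − 90.7 = 135.3 minutes, the level fell by a factor of 4.12/1.77 ≈ 2.3277.
n = log₂(2.3277) ≈ 1.2189 half-lives, so t½ = 135.3/1.2189 ≈ 111 minutes.
From t = 226 to t = 585: 1.77 × (1/2)^((585−226)/111) ≈ 0.1881 nmol/L.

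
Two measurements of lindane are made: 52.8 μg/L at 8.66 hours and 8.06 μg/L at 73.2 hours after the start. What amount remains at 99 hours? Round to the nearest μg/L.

Over Δt = 73.2 − 8.66 = 64.54 hours, the level fell by a factor of 52.8/8.06 ≈ 6.5509.
n = log₂(6.5509) ≈ 2.7117 half-lives, so t½ = 64.54/2.7117 ≈ 23.801 hours.
From t = 73.2 to t = 99: 8.06 × (1/2)^((99−73.2)/23.801) ≈ 3.8021 μg/L.

4 μg/L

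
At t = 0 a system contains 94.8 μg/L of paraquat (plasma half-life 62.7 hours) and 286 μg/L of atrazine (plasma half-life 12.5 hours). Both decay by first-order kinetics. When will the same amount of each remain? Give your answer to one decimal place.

24.9 hours

Set 94.8·(1/2)^(t/62.7) = 286·(1/2)^(t/12.5).
Taking log₂: log₂(94.8/286) = t·(1/62.7 − 1/12.5).
log₂(0.33147) = -1.5931; 1/62.7 − 1/12.5 = -0.064051.
t = -1.5931 / -0.064051 ≈ 24.872 hours.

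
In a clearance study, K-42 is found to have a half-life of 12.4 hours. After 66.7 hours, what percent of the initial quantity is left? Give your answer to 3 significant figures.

n = 66.7/12.4 ≈ 5.379 half-lives.
Fraction remaining = (1/2)^5.379 ≈ 0.02403, i.e. 2.403%.

2.40%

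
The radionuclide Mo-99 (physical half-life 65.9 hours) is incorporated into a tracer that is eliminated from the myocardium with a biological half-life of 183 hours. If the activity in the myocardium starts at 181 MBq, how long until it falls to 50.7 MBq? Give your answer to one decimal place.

89.0 hours

1/t_eff = 1/t_phys + 1/t_biol = 1/65.9 + 1/183 = 0.020639 per hour.
t_eff = 65.9 × 183 / (65.9 + 183) ≈ 48.452 hours.
n = log₂(181/50.7) ≈ 1.8359; t = 1.8359 × 48.452 ≈ 88.955 hours.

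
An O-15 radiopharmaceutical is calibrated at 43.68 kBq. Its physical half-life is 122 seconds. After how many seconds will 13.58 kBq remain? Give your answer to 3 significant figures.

206 seconds

Fraction remaining = 13.58/43.68 ≈ 0.3109.
n = log₂(43.68/13.58) = ln(3.2165)/ln 2 ≈ 1.6855 half-lives.
t = n × t½ = 1.6855 × 122 ≈ 205.63 seconds.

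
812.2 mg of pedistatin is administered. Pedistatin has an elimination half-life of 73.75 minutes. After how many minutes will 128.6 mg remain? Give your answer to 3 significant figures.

Fraction remaining = 128.6/812.2 ≈ 0.15834.
n = log₂(812.2/128.6) = ln(6.3157)/ln 2 ≈ 2.6589 half-lives.
t = n × t½ = 2.6589 × 73.75 ≈ 196.1 minutes.

196 minutes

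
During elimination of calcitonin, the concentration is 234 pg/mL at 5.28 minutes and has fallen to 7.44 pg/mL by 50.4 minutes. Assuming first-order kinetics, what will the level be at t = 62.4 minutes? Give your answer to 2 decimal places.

2.97 pg/mL

Over Δt = 50.4 − 5.28 = 45.12 minutes, the level fell by a factor of 234/7.44 ≈ 31.452.
n = log₂(31.452) ≈ 4.9751 half-lives, so t½ = 45.12/4.9751 ≈ 9.0692 minutes.
From t = 50.4 to t = 62.4: 7.44 × (1/2)^((62.4−50.4)/9.0692) ≈ 2.9735 pg/mL.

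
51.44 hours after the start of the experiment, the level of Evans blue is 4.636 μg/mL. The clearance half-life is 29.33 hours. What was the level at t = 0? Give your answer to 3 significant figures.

15.6 μg/mL

Number of half-lives elapsed: n = 51.44/29.33 ≈ 1.7538.
A₀ = A × 2^n = 4.636 × 2^1.7538 = 4.636 × 3.3725 ≈ 15.635 μg/mL.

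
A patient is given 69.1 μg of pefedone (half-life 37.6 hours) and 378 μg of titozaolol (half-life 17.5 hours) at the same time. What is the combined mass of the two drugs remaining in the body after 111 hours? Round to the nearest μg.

pefedone: 69.1 × (1/2)^(111/37.6) = 69.1 × (1/2)^2.9521 ≈ 8.9289 μg.
titozaolol: 378 × (1/2)^(111/17.5) = 378 × (1/2)^6.3429 ≈ 4.6569 μg.
Total = 8.9289 + 4.6569 ≈ 13.586 μg.

14 μg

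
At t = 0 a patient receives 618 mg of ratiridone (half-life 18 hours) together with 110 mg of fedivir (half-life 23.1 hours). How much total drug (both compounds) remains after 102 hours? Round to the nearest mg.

17 mg

ratiridone: 618 × (1/2)^(102/18) = 618 × (1/2)^5.6667 ≈ 12.166 mg.
fedivir: 110 × (1/2)^(102/23.1) = 110 × (1/2)^4.4156 ≈ 5.1543 mg.
Total = 12.166 + 5.1543 ≈ 17.32 mg.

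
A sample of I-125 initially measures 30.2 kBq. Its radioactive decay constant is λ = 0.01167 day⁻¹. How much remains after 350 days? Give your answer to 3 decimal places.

0.508 kBq

t½ = ln 2 / λ = 0.69315 / 0.01167 ≈ 59.396 days.
Number of half-lives: n = 350/59.396 ≈ 5.8927.
Remaining = 30.2 × (1/2)^5.8927 = 30.2 × 0.016832 ≈ 0.50831 kBq.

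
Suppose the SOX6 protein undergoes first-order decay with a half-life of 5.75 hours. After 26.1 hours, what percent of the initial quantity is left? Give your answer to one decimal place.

n = 26.1/5.75 ≈ 4.5391 half-lives.
Fraction remaining = (1/2)^4.5391 ≈ 0.043012, i.e. 4.3012%.

4.3%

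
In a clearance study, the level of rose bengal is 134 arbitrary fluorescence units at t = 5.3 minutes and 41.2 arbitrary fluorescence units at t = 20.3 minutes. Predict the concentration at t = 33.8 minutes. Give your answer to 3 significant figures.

14.3 arbitrary fluorescence units

Over Δt = 20.3 − 5.3 = 15 minutes, the level fell by a factor of 134/41.2 ≈ 3.2524.
n = log₂(3.2524) ≈ 1.7015 half-lives, so t½ = 15/1.7015 ≈ 8.8157 minutes.
From t = 20.3 to t = 33.8: 41.2 × (1/2)^((33.8−20.3)/8.8157) ≈ 14.253 arbitrary fluorescence units.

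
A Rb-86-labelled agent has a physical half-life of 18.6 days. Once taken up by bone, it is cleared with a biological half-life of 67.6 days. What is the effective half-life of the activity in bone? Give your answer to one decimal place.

14.6 days

1/t_eff = 1/t_phys + 1/t_biol = 1/18.6 + 1/67.6 = 0.068556 per day.
t_eff = 18.6 × 67.6 / (18.6 + 67.6) ≈ 14.587 days.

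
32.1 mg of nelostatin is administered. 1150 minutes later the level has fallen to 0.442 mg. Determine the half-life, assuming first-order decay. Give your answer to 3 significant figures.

186 minutes

A/A₀ = 0.442/32.1 ≈ 0.013769.
n = log₂(72.624) ≈ 6.1824 half-lives elapsed in 1150 minutes.
t½ = 1150/6.1824 ≈ 186.01 minutes.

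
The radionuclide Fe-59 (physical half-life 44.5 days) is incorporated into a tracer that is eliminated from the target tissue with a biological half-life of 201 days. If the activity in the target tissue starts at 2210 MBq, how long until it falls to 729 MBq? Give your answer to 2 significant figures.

58 days

1/t_eff = 1/t_phys + 1/t_biol = 1/44.5 + 1/201 = 0.027447 per day.
t_eff = 44.5 × 201 / (44.5 + 201) ≈ 36.434 days.
n = log₂(2210/729) ≈ 1.6001; t = 1.6001 × 36.434 ≈ 58.296 days.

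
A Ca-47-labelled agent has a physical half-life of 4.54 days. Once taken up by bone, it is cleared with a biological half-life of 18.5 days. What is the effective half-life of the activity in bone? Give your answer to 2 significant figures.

3.6 days

1/t_eff = 1/t_phys + 1/t_biol = 1/4.54 + 1/18.5 = 0.27432 per day.
t_eff = 4.54 × 18.5 / (4.54 + 18.5) ≈ 3.6454 days.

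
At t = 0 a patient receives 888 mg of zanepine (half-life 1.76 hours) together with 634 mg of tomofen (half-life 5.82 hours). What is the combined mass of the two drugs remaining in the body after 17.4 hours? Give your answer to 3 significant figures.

80.8 mg

zanepine: 888 × (1/2)^(17.4/1.76) = 888 × (1/2)^9.8864 ≈ 0.93826 mg.
tomofen: 634 × (1/2)^(17.4/5.82) = 634 × (1/2)^2.9897 ≈ 79.818 mg.
Total = 0.93826 + 79.818 ≈ 80.757 mg.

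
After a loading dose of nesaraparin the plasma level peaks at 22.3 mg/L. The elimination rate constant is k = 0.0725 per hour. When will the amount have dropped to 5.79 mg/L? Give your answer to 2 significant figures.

t½ = ln 2 / k = 0.69315 / 0.0725 ≈ 9.5607 hours.
Fraction remaining = 5.79/22.3 ≈ 0.25964.
n = log₂(22.3/5.79) = ln(3.8515)/ln 2 ≈ 1.9454 half-lives.
t = n × t½ = 1.9454 × 9.5607 ≈ 18.599 hours.

19 hours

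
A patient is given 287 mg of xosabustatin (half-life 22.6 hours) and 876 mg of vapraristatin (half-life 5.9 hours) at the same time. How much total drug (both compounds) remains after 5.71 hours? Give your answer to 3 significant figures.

xosabustatin: 287 × (1/2)^(5.71/22.6) = 287 × (1/2)^0.25265 ≈ 240.89 mg.
vapraristatin: 876 × (1/2)^(5.71/5.9) = 876 × (1/2)^0.9678 ≈ 447.89 mg.
Total = 240.89 + 447.89 ≈ 688.78 mg.

689 mg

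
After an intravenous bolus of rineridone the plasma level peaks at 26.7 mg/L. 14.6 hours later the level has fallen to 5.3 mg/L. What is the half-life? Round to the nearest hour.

A/A₀ = 5.3/26.7 ≈ 0.1985.
n = log₂(5.0377) ≈ 2.3328 half-lives elapsed in 14.6 hours.
t½ = 14.6/2.3328 ≈ 6.2586 hours.

6 hours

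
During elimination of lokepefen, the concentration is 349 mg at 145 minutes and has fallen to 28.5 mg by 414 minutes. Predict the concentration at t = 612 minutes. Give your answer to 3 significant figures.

Over Δt = 414 − 145 = 269 minutes, the level fell by a factor of 349/28.5 ≈ 12.246.
n = log₂(12.246) ≈ 3.6142 half-lives, so t½ = 269/3.6142 ≈ 74.429 minutes.
From t = 414 to t = 612: 28.5 × (1/2)^((612−414)/74.429) ≈ 4.5084 mg.

4.51 mg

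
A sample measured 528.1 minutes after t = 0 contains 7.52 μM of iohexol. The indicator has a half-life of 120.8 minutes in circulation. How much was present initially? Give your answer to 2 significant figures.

Number of half-lives elapsed: n = 528.1/120.8 ≈ 4.3717.
A₀ = A × 2^n = 7.52 × 2^4.3717 = 7.52 × 20.702 ≈ 155.68 μM.

160 μM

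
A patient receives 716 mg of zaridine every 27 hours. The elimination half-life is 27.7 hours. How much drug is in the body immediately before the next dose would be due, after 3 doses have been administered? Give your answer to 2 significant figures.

640 mg

The 3 doses were given 81, 54, 27 hours ago.
Total = 716·(1/2)^(81/27.7) + 716·(1/2)^(54/27.7) + 716·(1/2)^(27/27.7)
      = 94.329 + 185.38 + 364.33 ≈ 644.04 mg.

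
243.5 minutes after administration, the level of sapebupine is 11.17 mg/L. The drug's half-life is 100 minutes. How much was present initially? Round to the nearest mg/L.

Number of half-lives elapsed: n = 243.5/100 ≈ 2.435.
A₀ = A × 2^n = 11.17 × 2^2.435 = 11.17 × 5.4076 ≈ 60.403 mg/L.

60 mg/L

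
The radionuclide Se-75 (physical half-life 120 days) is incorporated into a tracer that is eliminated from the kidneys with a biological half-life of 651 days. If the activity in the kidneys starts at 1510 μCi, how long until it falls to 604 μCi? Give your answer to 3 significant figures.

1/t_eff = 1/t_phys + 1/t_biol = 1/120 + 1/651 = 0.0098694 per day.
t_eff = 120 × 651 / (120 + 651) ≈ 101.32 days.
n = log₂(1510/604) ≈ 1.3219; t = 1.3219 × 101.32 ≈ 133.94 days.

134 days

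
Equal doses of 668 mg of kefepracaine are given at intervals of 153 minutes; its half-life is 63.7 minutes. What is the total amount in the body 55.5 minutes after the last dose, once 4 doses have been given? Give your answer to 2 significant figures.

The 4 doses were given 514.5, 361.5, 208.5, 55.5 minutes ago.
Total = 668·(1/2)^(514.5/63.7) + 668·(1/2)^(361.5/63.7) + 668·(1/2)^(208.5/63.7) + 668·(1/2)^(55.5/63.7)
      = 2.4739 + 13.074 + 69.097 + 365.17 ≈ 449.82 mg.

450 mg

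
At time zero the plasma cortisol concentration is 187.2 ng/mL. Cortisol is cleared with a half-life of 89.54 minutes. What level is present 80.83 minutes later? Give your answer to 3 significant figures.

100 ng/mL

Number of half-lives: n = 80.83/89.54 ≈ 0.90273.
Remaining = 187.2 × (1/2)^0.90273 = 187.2 × 0.53488 ≈ 100.13 ng/mL.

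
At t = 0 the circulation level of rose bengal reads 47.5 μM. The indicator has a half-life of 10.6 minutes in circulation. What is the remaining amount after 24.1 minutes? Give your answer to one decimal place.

9.8 μM

Number of half-lives: n = 24.1/10.6 ≈ 2.2736.
Remaining = 47.5 × (1/2)^2.2736 = 47.5 × 0.20682 ≈ 9.8237 μM.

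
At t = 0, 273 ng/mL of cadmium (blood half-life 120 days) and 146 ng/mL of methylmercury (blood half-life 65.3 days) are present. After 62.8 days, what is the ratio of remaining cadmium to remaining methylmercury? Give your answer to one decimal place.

cadmium: 273 × (1/2)^(62.8/120) = 273 × (1/2)^0.52333 ≈ 189.94 ng/mL.
methylmercury: 146 × (1/2)^(62.8/65.3) = 146 × (1/2)^0.96172 ≈ 74.963 ng/mL.
Ratio ≈ 189.94 / 74.963 ≈ 2.5338.

2.5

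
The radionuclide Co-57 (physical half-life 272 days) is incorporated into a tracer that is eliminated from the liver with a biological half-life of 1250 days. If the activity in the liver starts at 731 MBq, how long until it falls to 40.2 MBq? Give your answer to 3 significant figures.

935 days

1/t_eff = 1/t_phys + 1/t_biol = 1/272 + 1/1250 = 0.0044765 per day.
t_eff = 272 × 1250 / (272 + 1250) ≈ 223.39 days.
n = log₂(731/40.2) ≈ 4.1846; t = 4.1846 × 223.39 ≈ 934.8 days.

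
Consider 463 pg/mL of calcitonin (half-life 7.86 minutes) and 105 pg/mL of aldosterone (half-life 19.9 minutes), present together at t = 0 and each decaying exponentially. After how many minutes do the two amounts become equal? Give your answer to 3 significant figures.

Set 463·(1/2)^(t/7.86) = 105·(1/2)^(t/19.9).
Taking log₂: log₂(463/105) = t·(1/7.86 − 1/19.9).
log₂(4.4095) = 2.1406; 1/7.86 − 1/19.9 = 0.076975.
t = 2.1406 / 0.076975 ≈ 27.809 minutes.

27.8 minutes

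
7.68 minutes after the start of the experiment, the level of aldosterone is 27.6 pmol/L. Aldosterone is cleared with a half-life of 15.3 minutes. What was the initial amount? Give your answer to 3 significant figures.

39.1 pmol/L

Number of half-lives elapsed: n = 7.68/15.3 ≈ 0.50196.
A₀ = A × 2^n = 27.6 × 2^0.50196 = 27.6 × 1.4161 ≈ 39.085 pmol/L.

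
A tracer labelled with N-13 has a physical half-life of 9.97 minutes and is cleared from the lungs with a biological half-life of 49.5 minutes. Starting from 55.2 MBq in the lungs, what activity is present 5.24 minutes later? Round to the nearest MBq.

36 MBq

1/t_eff = 1/t_phys + 1/t_biol = 1/9.97 + 1/49.5 = 0.1205 per minute.
t_eff = 9.97 × 49.5 / (9.97 + 49.5) ≈ 8.2986 minutes.
Remaining = 55.2 × (1/2)^(5.24/8.2986) = 55.2 × (1/2)^0.63144 ≈ 35.633 MBq.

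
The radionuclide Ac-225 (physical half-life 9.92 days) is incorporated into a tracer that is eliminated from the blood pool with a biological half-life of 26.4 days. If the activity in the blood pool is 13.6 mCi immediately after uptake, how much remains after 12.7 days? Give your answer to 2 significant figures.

4.0 mCi

1/t_eff = 1/t_phys + 1/t_biol = 1/9.92 + 1/26.4 = 0.13869 per day.
t_eff = 9.92 × 26.4 / (9.92 + 26.4) ≈ 7.2106 days.
Remaining = 13.6 × (1/2)^(12.7/7.2106) = 13.6 × (1/2)^1.7613 ≈ 4.0118 mCi.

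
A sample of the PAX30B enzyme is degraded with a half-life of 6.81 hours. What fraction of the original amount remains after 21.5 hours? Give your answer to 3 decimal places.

n = 21.5/6.81 ≈ 3.1571 half-lives.
Fraction remaining = (1/2)^3.1571 ≈ 0.1121.

0.112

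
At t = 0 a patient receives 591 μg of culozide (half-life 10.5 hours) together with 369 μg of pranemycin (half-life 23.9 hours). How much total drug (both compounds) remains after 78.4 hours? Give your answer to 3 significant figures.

culozide: 591 × (1/2)^(78.4/10.5) = 591 × (1/2)^7.4667 ≈ 3.3412 μg.
pranemycin: 369 × (1/2)^(78.4/23.9) = 369 × (1/2)^3.2803 ≈ 37.979 μg.
Total = 3.3412 + 37.979 ≈ 41.32 μg.

41.3 μg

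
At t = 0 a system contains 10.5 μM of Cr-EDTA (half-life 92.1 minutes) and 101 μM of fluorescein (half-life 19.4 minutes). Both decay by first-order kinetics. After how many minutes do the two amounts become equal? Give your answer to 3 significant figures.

80.3 minutes

Set 10.5·(1/2)^(t/92.1) = 101·(1/2)^(t/19.4).
Taking log₂: log₂(10.5/101) = t·(1/92.1 − 1/19.4).
log₂(0.10396) = -3.2659; 1/92.1 − 1/19.4 = -0.040689.
t = -3.2659 / -0.040689 ≈ 80.266 minutes.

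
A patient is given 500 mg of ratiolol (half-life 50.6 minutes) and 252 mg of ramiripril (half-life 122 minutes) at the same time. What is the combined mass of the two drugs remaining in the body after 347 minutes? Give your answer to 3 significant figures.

39.4 mg

ratiolol: 500 × (1/2)^(347/50.6) = 500 × (1/2)^6.8577 ≈ 4.3112 mg.
ramiripril: 252 × (1/2)^(347/122) = 252 × (1/2)^2.8443 ≈ 35.091 mg.
Total = 4.3112 + 35.091 ≈ 39.402 mg.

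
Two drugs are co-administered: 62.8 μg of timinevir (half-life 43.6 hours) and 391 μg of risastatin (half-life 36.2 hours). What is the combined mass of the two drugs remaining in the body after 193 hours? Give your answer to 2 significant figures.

13 μg

timinevir: 62.8 × (1/2)^(193/43.6) = 62.8 × (1/2)^4.4266 ≈ 2.9202 μg.
risastatin: 391 × (1/2)^(193/36.2) = 391 × (1/2)^5.3315 ≈ 9.7104 μg.
Total = 2.9202 + 9.7104 ≈ 12.631 μg.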